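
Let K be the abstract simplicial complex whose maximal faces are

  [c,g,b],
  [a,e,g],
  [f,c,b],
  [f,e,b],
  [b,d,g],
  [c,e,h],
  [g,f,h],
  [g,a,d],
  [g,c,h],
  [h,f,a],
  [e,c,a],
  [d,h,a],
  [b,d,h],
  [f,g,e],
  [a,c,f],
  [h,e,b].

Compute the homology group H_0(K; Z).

K has 8 vertices, 24 edges, 16 triangles.
rank ∂_0 = 0, rank ∂_1 = 7 ⇒ b_0 = 8 − 0 − 7 = 1; all invariant factors of ∂_1 are 1 so no torsion. So H_0 ≅ Z.

H_0 = Z.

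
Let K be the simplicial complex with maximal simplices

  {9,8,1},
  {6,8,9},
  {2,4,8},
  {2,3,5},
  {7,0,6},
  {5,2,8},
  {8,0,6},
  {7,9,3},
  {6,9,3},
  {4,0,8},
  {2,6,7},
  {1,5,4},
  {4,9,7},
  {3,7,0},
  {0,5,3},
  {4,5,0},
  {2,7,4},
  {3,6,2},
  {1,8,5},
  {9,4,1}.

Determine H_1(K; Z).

Order the vertices as 0 < 1 < 2 < 3 < 4 < 5 < 6 < 7 < 8 < 9. Listing each simplex with vertices in this order, K has dimension 2 with simplices:

  0-simplices (10): [0], [1], [2], [3], [4], [5], [6], [7], [8], [9]
  1-simplices (30): (30 of them)
  2-simplices (20): (20 of them)

giving chain groups C_0 ≅ Z^10, C_1 ≅ Z^30, C_2 ≅ Z^20.

The boundary map ∂_1: C_1 → C_0 is given by ∂[p,q] = [q] − [p].
As a 10×30 matrix over Z this has rank 9, with invariant factors (1,1,1,1,1,1,1,1,1).

∂_2: C_2 → C_1 maps a triangle to the signed sum of its edges. For instance
  ∂[1,5,8] = [5,8] − [1,8] + [1,5],
  ∂[1,4,5] = [4,5] − [1,5] + [1,4].
The 30×20 boundary matrix has rank 20 and Smith normal form diag(1,1,1,1,1,1,1,1,1,1,1,1,1,1,1,1,1,1,1,2).

Computing H_k = (kernel of ∂_k) / (image of ∂_{k+1}):

  H_1: rank ker ∂_1 − rank ∂_2 = (30 − 9) − 20 = 1, and ∂_2 has invariant factor 2 > 1, so H_1 = Z ⊕ Z/2Z.

H_1 = Z ⊕ Z/2Z.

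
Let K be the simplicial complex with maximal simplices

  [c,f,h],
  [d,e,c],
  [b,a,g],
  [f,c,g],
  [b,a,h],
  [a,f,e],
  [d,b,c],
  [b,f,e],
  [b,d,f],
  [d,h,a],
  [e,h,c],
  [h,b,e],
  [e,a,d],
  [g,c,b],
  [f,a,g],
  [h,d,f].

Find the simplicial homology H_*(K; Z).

Take the total order a < b < c < d < e < f < g < h on the vertex set. Then K (dimension 2) consists of the simplices:

  0-simplices (8): a, b, c, d, e, f, g, h
  1-simplices (24): ab, ad, ae, af, ag, ah, bc, bd, be, bf, bg, bh, cd, ce, cf, cg, ch, de, df, dh, ef, eh, fg, fh
  2-simplices (16): abg, abh, ade, adh, aef, afg, bcd, bcg, bdf, bef, beh, cde, ceh, cfg, cfh, dfh

so the chain groups are C_0 ≅ Z^8, C_1 ≅ Z^24, C_2 ≅ Z^16.

∂_1: C_1 → C_0 sends each edge [p,q] (with p < q) to q − p. For instance
  ∂ab = b − a.
The resulting 8×24 matrix has rank 7, and its Smith normal form has invariant factors (1,1,1,1,1,1,1).

∂_2: C_2 → C_1 maps a triangle to the signed sum of its edges. For instance
  ∂abg = bg − ag + ab,
  ∂aef = ef − af + ae.
The resulting 24×16 matrix has rank 15, and its Smith normal form has invariant factors (1,1,1,1,1,1,1,1,1,1,1,1,1,1,1).

From H_k ≅ ker(∂_k) / im(∂_{k+1}) we obtain:

  H_0: rank C_0 − rank ∂_1 = 8 − 7 = 1, and the invariant factors of ∂_1 are all 1, so H_0 ≅ Z.
  H_1: rank ker ∂_1 − rank ∂_2 = (24 − 7) − 15 = 2, and the invariant factors of ∂_2 are all 1, so H_1 ≅ Z^2.
  H_2: rank ker ∂_2 − rank ∂_3 = (16 − 15) − 0 = 1, and there is no ∂_3, so H_2 ≅ Z.

As a check, the Euler characteristic is 8 − 24 + 16 = 0, which agrees with 1 − 2 + 1 = 0.
(K is a triangulation of the torus T^2.)

H_0 ≅ Z,  H_1 ≅ Z^2,  H_2 ≅ Z.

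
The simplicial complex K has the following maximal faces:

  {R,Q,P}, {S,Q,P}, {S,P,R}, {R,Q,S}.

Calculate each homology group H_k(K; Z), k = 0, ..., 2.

Take the total order P < Q < R < S on the vertex set. Then K (dimension 2) consists of the simplices:

  0-simplices (4): P, Q, R, S
  1-simplices (6): PQ, PR, PS, QR, QS, RS
  2-simplices (4): PQR, PQS, PRS, QRS

giving chain groups C_0 ≅ Z^4, C_1 ≅ Z^6, C_2 ≅ Z^4.

∂_1: C_1 → C_0 sends each edge [p,q] (with p < q) to q − p.
As a 4×6 matrix over Z this has rank 3, with invariant factors (1,1,1).

The boundary map ∂_2: C_2 → C_1 sends each 2-simplex [p,q,r] to [q,r] − [p,r] + [p,q]. For instance
  ∂PQR = QR − PR + PQ,
  ∂PRS = RS − PS + PR.
As a 6×4 matrix over Z this has rank 3, with invariant factors (1,1,1).

From H_k ≅ ker(∂_k) / im(∂_{k+1}) we obtain:

  H_0: rank C_0 − rank ∂_1 = 4 − 3 = 1, and the invariant factors of ∂_1 are all 1, so H_0 ≅ Z.
  H_1: rank ker ∂_1 − rank ∂_2 = (6 − 3) − 3 = 0, and the invariant factors of ∂_2 are all 1, so H_1 ≅ 0.
  H_2: rank ker ∂_2 − rank ∂_3 = (4 − 3) − 0 = 1, and there is no ∂_3, so H_2 ≅ Z.

H_0 = Z,  H_1 = 0,  H_2 = Z.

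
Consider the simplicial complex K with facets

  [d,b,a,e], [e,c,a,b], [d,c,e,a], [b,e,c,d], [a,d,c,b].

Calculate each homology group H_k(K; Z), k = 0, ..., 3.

H_0 = Z,  H_1 = 0,  H_2 = 0,  H_3 = Z.

Take the total order a < b < c < d < e on the vertex set. Then K (dimension 3) consists of the simplices:

  0-simplices (5): a, b, c, d, e
  1-simplices (10): ab, ac, ad, ae, bc, bd, be, cd, ce, de
  2-simplices (10): abc, abd, abe, acd, ace, ade, bcd, bce, bde, cde
  3-simplices (5): abcd, abce, abde, acde, bcde

giving chain groups C_0 ≅ Z^5, C_1 ≅ Z^10, C_2 ≅ Z^10, C_3 ≅ Z^5.

The boundary map ∂_1: C_1 → C_0 maps an edge to its endpoints' difference, ∂[p,q] = q − p.
The resulting 5×10 matrix has rank 4, and its Smith normal form has invariant factors (1,1,1,1).

∂_2: C_2 → C_1 sends each 2-simplex [p,q,r] to [q,r] − [p,r] + [p,q]. For instance
  ∂abd = bd − ad + ab,
  ∂abe = be − ae + ab.
As a 10×10 matrix over Z this has rank 6, with invariant factors (1,1,1,1,1,1).

Boundary ∂_3: C_3 → C_2 sends each 3-simplex σ to the alternating sum Σ_i (−1)^i (σ with its i-th vertex removed). For instance
  ∂abcd = bcd − acd + abd − abc,
  ∂bcde = cde − bde + bce − bcd.
The resulting 10×5 matrix has rank 4, and its Smith normal form has invariant factors (1,1,1,1).

Reading off H_k = ker ∂_k / im ∂_{k+1}:

  H_0: rank C_0 − rank ∂_1 = 5 − 4 = 1, and the invariant factors of ∂_1 are all 1, so H_0 ≅ Z.
  H_1: rank ker ∂_1 − rank ∂_2 = (10 − 4) − 6 = 0, and the invariant factors of ∂_2 are all 1, so H_1 ≅ 0.
  H_2: rank ker ∂_2 − rank ∂_3 = (10 − 6) − 4 = 0, and the invariant factors of ∂_3 are all 1, so H_2 ≅ 0.
  H_3: rank ker ∂_3 − rank ∂_4 = (5 − 4) − 0 = 1, and there is no ∂_4, so H_3 ≅ Z.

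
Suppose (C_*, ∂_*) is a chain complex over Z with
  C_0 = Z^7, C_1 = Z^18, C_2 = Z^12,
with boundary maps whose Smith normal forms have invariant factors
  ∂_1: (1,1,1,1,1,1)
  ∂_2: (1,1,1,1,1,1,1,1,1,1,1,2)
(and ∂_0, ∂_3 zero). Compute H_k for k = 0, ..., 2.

H_0: b_0 = 7 − 0 − 6 = 1; torsion from ∂_1 factors > 1: none. So H_0 = Z.
H_1: b_1 = 18 − 6 − 12 = 0; torsion from ∂_2 factors > 1: [2]. So H_1 = Z/2Z.
H_2: b_2 = 12 − 12 − 0 = 0; torsion from ∂_3 factors > 1: none. So H_2 = 0.

H_0 = Z,  H_1 = Z/2Z,  H_2 = 0.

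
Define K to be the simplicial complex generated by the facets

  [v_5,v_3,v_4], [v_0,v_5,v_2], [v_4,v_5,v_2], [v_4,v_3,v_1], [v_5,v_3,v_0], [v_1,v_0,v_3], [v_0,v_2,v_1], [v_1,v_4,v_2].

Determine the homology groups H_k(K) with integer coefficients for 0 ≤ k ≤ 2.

Order the vertices as v_0 < v_1 < v_2 < v_3 < v_4 < v_5. Listing each simplex with vertices in this order, K has dimension 2 with simplices:

  0-simplices (6): [v_0], [v_1], [v_2], [v_3], [v_4], [v_5]
  1-simplices (12): [v_0,v_1], [v_0,v_2], [v_0,v_3], [v_0,v_5], [v_1,v_2], [v_1,v_3], [v_1,v_4], [v_2,v_4], [v_2,v_5], [v_3,v_4], [v_3,v_5], [v_4,v_5]
  2-simplices (8): [v_0,v_1,v_2], [v_0,v_1,v_3], [v_0,v_2,v_5], [v_0,v_3,v_5], [v_1,v_2,v_4], [v_1,v_3,v_4], [v_2,v_4,v_5], [v_3,v_4,v_5]

giving chain groups C_0 ≅ Z^6, C_1 ≅ Z^12, C_2 ≅ Z^8.

Boundary ∂_1: C_1 → C_0 sends each edge [p,q] (with p < q) to q − p.
The 6×12 boundary matrix has rank 5 and Smith normal form diag(1,1,1,1,1).

The boundary map ∂_2: C_2 → C_1 sends each 2-simplex [p,q,r] to [q,r] − [p,r] + [p,q]. For instance
  ∂[v_0,v_1,v_3] = [v_1,v_3] − [v_0,v_3] + [v_0,v_1],
  ∂[v_3,v_4,v_5] = [v_4,v_5] − [v_3,v_5] + [v_3,v_4].
The resulting 12×8 matrix has rank 7, and its Smith normal form has invariant factors (1,1,1,1,1,1,1).

Reading off H_k = ker ∂_k / im ∂_{k+1}:

  H_0: rank C_0 − rank ∂_1 = 6 − 5 = 1, and the invariant factors of ∂_1 are all 1, so H_0 ≅ Z.
  H_1: rank ker ∂_1 − rank ∂_2 = (12 − 5) − 7 = 0, and the invariant factors of ∂_2 are all 1, so H_1 ≅ 0.
  H_2: rank ker ∂_2 − rank ∂_3 = (8 − 7) − 0 = 1, and there is no ∂_3, so H_2 ≅ Z.

As a check, the Euler characteristic is 6 − 12 + 8 = 2, which agrees with 1 − 0 + 1 = 2.

H_0 = Z,  H_1 = 0,  H_2 = Z.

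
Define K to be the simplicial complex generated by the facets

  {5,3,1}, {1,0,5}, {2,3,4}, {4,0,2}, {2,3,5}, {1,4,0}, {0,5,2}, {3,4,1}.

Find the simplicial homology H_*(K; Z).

H_0 = Z,  H_1 = 0,  H_2 = Z.

Fix the vertex order 0 < 1 < 2 < 3 < 4 < 5 and write every simplex with vertices in increasing order. Then dim K = 2 and the simplices of K are:

  0-simplices (6): [0], [1], [2], [3], [4], [5]
  1-simplices (12): [0,1], [0,2], [0,4], [0,5], [1,3], [1,4], [1,5], [2,3], [2,4], [2,5], [3,4], [3,5]
  2-simplices (8): [0,1,4], [0,1,5], [0,2,4], [0,2,5], [1,3,4], [1,3,5], [2,3,4], [2,3,5]

Hence C_0 ≅ Z^6, C_1 ≅ Z^12, C_2 ≅ Z^8.

Boundary ∂_1: C_1 → C_0 sends each edge [p,q] (with p < q) to q − p. For instance
  ∂[0,5] = [5] − [0].
The 6×12 boundary matrix has rank 5 and Smith normal form diag(1,1,1,1,1).

∂_2: C_2 → C_1 maps a triangle to the signed sum of its edges. For instance
  ∂[2,3,5] = [3,5] − [2,5] + [2,3],
  ∂[0,1,5] = [1,5] − [0,5] + [0,1].
The resulting 12×8 matrix has rank 7, and its Smith normal form has invariant factors (1,1,1,1,1,1,1).

Computing H_k = (kernel of ∂_k) / (image of ∂_{k+1}):

  H_0: rank C_0 − rank ∂_1 = 6 − 5 = 1, and the invariant factors of ∂_1 are all 1, so H_0 = Z.
  H_1: rank ker ∂_1 − rank ∂_2 = (12 − 5) − 7 = 0, and the invariant factors of ∂_2 are all 1, so H_1 = 0.
  H_2: rank ker ∂_2 − rank ∂_3 = (8 − 7) − 0 = 1, and there is no ∂_3, so H_2 = Z.

(K is a triangulation of the 2-sphere S^2.)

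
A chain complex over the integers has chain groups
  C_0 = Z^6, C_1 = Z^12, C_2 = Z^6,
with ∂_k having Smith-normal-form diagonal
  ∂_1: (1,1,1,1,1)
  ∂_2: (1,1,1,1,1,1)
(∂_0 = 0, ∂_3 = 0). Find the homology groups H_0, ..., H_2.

H_0: b_0 = 6 − 0 − 5 = 1; torsion from ∂_1 factors > 1: none. So H_0 ≅ Z.
H_1: b_1 = 12 − 5 − 6 = 1; torsion from ∂_2 factors > 1: none. So H_1 ≅ Z.
H_2: b_2 = 6 − 6 − 0 = 0; torsion from ∂_3 factors > 1: none. So H_2 ≅ 0.

H_0 ≅ Z,  H_1 ≅ Z,  H_2 = 0.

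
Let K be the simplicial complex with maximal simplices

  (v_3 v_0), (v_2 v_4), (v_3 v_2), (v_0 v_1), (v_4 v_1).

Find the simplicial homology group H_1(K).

H_1 ≅ Z.

Order the vertices as v_0 < v_1 < v_2 < v_3 < v_4. Listing each simplex with vertices in this order, K has dimension 1 with simplices:

  0-simplices (5): [v_0], [v_1], [v_2], [v_3], [v_4]
  1-simplices (5): [v_0,v_1], [v_0,v_3], [v_1,v_4], [v_2,v_3], [v_2,v_4]

giving chain groups C_0 ≅ Z^5, C_1 ≅ Z^5.

∂_1: C_1 → C_0 is given by ∂[p,q] = [q] − [p].
The resulting 5×5 matrix has rank 4, and its Smith normal form has invariant factors (1,1,1,1).

Reading off H_k = ker ∂_k / im ∂_{k+1}:

  H_1: rank ker ∂_1 − rank ∂_2 = (5 − 4) − 0 = 1, and there is no ∂_2, so H_1 = Z.

(K is a triangulation of the circle S^1.)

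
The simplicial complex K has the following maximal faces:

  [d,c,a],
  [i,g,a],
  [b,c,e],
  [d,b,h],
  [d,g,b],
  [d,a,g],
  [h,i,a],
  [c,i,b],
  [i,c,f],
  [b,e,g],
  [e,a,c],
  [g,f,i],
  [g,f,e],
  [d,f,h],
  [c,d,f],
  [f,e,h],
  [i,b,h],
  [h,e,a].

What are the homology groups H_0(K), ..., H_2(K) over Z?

Take the total order a < b < c < d < e < f < g < h < i on the vertex set. Then K (dimension 2) consists of the simplices:

  0-simplices (9): a, b, c, d, e, f, g, h, i
  1-simplices (27): ac, ad, ae, ag, ah, ai, bc, bd, be, bg, bh, bi, cd, ce, cf, ci, df, dg, dh, ef, eg, eh, fg, fh, fi, gi, hi
  2-simplices (18): acd, ace, adg, aeh, agi, ahi, bce, bci, bdg, bdh, beg, bhi, cdf, cfi, dfh, efg, efh, fgi

Hence C_0 ≅ Z^9, C_1 ≅ Z^27, C_2 ≅ Z^18.

Boundary ∂_1: C_1 → C_0 is given by ∂[p,q] = [q] − [p]. For instance
  ∂ef = f − e.
The resulting 9×27 matrix has rank 8, and its Smith normal form has invariant factors (1,1,1,1,1,1,1,1).

Boundary ∂_2: C_2 → C_1 acts by ∂[p,q,r] = [q,r] − [p,r] + [p,q]. For instance
  ∂acd = cd − ad + ac,
  ∂agi = gi − ai + ag.
The 27×18 boundary matrix has rank 17 and Smith normal form diag(1,1,1,1,1,1,1,1,1,1,1,1,1,1,1,1,1).

Now H_k = ker ∂_k / im ∂_{k+1}, so:

  H_0: rank C_0 − rank ∂_1 = 9 − 8 = 1, and the invariant factors of ∂_1 are all 1, so H_0 = Z.
  H_1: rank ker ∂_1 − rank ∂_2 = (27 − 8) − 17 = 2, and the invariant factors of ∂_2 are all 1, so H_1 = Z^2.
  H_2: rank ker ∂_2 − rank ∂_3 = (18 − 17) − 0 = 1, and there is no ∂_3, so H_2 = Z.

H_0 ≅ Z,  H_1 ≅ Z^2,  H_2 ≅ Z.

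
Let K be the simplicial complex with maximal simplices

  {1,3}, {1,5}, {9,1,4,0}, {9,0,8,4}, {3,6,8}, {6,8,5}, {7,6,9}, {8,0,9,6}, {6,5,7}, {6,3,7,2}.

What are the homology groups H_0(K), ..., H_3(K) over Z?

H_0 ≅ Z,  H_1 ≅ Z^2,  H_2 = 0,  H_3 = 0.

We work with the vertex ordering 0 < 1 < 2 < 3 < 4 < 5 < 6 < 7 < 8 < 9. The simplices of K, each written with vertices in increasing order, are:

  0-simplices (10): [0], [1], [2], [3], [4], [5], [6], [7], [8], [9]
  1-simplices (25): (25 of them)
  2-simplices (18): [0,1,4], [0,1,9], [0,4,8], [0,4,9], [0,6,8], [0,6,9], [0,8,9], [1,4,9], [2,3,6], [2,3,7], [2,6,7], [3,6,7], [3,6,8], [4,8,9], [5,6,7], [5,6,8], [6,7,9], [6,8,9]
  3-simplices (4): [0,1,4,9], [0,4,8,9], [0,6,8,9], [2,3,6,7]

giving chain groups C_0 ≅ Z^10, C_1 ≅ Z^25, C_2 ≅ Z^18, C_3 ≅ Z^4.

∂_1: C_1 → C_0 is given by ∂[p,q] = [q] − [p]. For instance
  ∂[1,9] = [9] − [1].
As a 10×25 matrix over Z this has rank 9, with invariant factors (1,1,1,1,1,1,1,1,1).

The boundary map ∂_2: C_2 → C_1 sends each 2-simplex [p,q,r] to [q,r] − [p,r] + [p,q]. For instance
  ∂[0,4,9] = [4,9] − [0,9] + [0,4],
  ∂[6,7,9] = [7,9] − [6,9] + [6,7].
The resulting 25×18 matrix has rank 14, and its Smith normal form has invariant factors (1,1,1,1,1,1,1,1,1,1,1,1,1,1).

Boundary ∂_3: C_3 → C_2 sends each 3-simplex σ to the alternating sum Σ_i (−1)^i (σ with its i-th vertex removed). For instance
  ∂[0,1,4,9] = [1,4,9] − [0,4,9] + [0,1,9] − [0,1,4],
  ∂[2,3,6,7] = [3,6,7] − [2,6,7] + [2,3,7] − [2,3,6].
The resulting 18×4 matrix has rank 4, and its Smith normal form has invariant factors (1,1,1,1).

Reading off H_k = ker ∂_k / im ∂_{k+1}:

  H_0: rank C_0 − rank ∂_1 = 10 − 9 = 1, and the invariant factors of ∂_1 are all 1, so H_0 = Z.
  H_1: rank ker ∂_1 − rank ∂_2 = (25 − 9) − 14 = 2, and the invariant factors of ∂_2 are all 1, so H_1 = Z^2.
  H_2: rank ker ∂_2 − rank ∂_3 = (18 − 14) − 4 = 0, and the invariant factors of ∂_3 are all 1, so H_2 = 0.
  H_3: rank ker ∂_3 − rank ∂_4 = (4 − 4) − 0 = 0, and there is no ∂_4, so H_3 = 0.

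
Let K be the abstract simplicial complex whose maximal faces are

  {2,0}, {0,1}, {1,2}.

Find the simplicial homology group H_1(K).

H_1 = Z.

K has 3 vertices, 3 edges.
rank ∂_1 = 2, rank ∂_2 = 0 ⇒ b_1 = 3 − 2 − 0 = 1. So H_1 ≅ Z.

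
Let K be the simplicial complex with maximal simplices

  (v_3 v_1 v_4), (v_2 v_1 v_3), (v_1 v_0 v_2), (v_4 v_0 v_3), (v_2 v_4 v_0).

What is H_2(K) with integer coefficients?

H_2 ≅ 0.

We work with the vertex ordering v_0 < v_1 < v_2 < v_3 < v_4. The simplices of K, each written with vertices in increasing order, are:

  0-simplices (5): [v_0], [v_1], [v_2], [v_3], [v_4]
  1-simplices (10): [v_0,v_1], [v_0,v_2], [v_0,v_3], [v_0,v_4], [v_1,v_2], [v_1,v_3], [v_1,v_4], [v_2,v_3], [v_2,v_4], [v_3,v_4]
  2-simplices (5): [v_0,v_1,v_2], [v_0,v_2,v_4], [v_0,v_3,v_4], [v_1,v_2,v_3], [v_1,v_3,v_4]

giving chain groups C_0 ≅ Z^5, C_1 ≅ Z^10, C_2 ≅ Z^5.

∂_1: C_1 → C_0 sends each edge [p,q] (with p < q) to q − p.
As a 5×10 matrix over Z this has rank 4, with invariant factors (1,1,1,1).

∂_2: C_2 → C_1 sends each 2-simplex [p,q,r] to [q,r] − [p,r] + [p,q]. For instance
  ∂[v_0,v_3,v_4] = [v_3,v_4] − [v_0,v_4] + [v_0,v_3],
  ∂[v_1,v_2,v_3] = [v_2,v_3] − [v_1,v_3] + [v_1,v_2].
This gives a 10×5 integer matrix of rank 5; reducing to Smith normal form yields diagonal entries (1,1,1,1,1).

From H_k ≅ ker(∂_k) / im(∂_{k+1}) we obtain:

  H_2: rank ker ∂_2 − rank ∂_3 = (5 − 5) − 0 = 0, and there is no ∂_3, so H_2 ≅ 0.

(K is a triangulation of the Möbius band.)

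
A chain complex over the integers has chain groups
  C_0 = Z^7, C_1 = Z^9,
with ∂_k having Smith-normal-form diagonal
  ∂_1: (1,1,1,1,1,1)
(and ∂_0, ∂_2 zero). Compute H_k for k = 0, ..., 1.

H_0 ≅ Z,  H_1 ≅ Z^3.

H_0: b_0 = 7 − 0 − 6 = 1; torsion from ∂_1 factors > 1: none. So H_0 ≅ Z.
H_1: b_1 = 9 − 6 − 0 = 3; torsion from ∂_2 factors > 1: none. So H_1 ≅ Z^3.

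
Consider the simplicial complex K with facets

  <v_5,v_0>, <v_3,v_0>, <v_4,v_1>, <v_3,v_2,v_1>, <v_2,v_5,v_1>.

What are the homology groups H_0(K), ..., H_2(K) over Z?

Take the total order v_0 < v_1 < v_2 < v_3 < v_4 < v_5 on the vertex set. Then K (dimension 2) consists of the simplices:

  0-simplices (6): [v_0], [v_1], [v_2], [v_3], [v_4], [v_5]
  1-simplices (8): [v_0,v_3], [v_0,v_5], [v_1,v_2], [v_1,v_3], [v_1,v_4], [v_1,v_5], [v_2,v_3], [v_2,v_5]
  2-simplices (2): [v_1,v_2,v_3], [v_1,v_2,v_5]

giving chain groups C_0 ≅ Z^6, C_1 ≅ Z^8, C_2 ≅ Z^2.

The boundary map ∂_1: C_1 → C_0 sends each edge [p,q] (with p < q) to q − p. For instance
  ∂[v_0,v_3] = [v_3] − [v_0].
The resulting 6×8 matrix has rank 5, and its Smith normal form has invariant factors (1,1,1,1,1).

The boundary map ∂_2: C_2 → C_1 maps a triangle to the signed sum of its edges. For instance
  ∂[v_1,v_2,v_3] = [v_2,v_3] − [v_1,v_3] + [v_1,v_2],
  ∂[v_1,v_2,v_5] = [v_2,v_5] − [v_1,v_5] + [v_1,v_2].
The resulting 8×2 matrix has rank 2, and its Smith normal form has invariant factors (1,1).

Computing H_k = (kernel of ∂_k) / (image of ∂_{k+1}):

  H_0: rank C_0 − rank ∂_1 = 6 − 5 = 1, and the invariant factors of ∂_1 are all 1, so H_0 = Z.
  H_1: rank ker ∂_1 − rank ∂_2 = (8 − 5) − 2 = 1, and the invariant factors of ∂_2 are all 1, so H_1 = Z.
  H_2: rank ker ∂_2 − rank ∂_3 = (2 − 2) − 0 = 0, and there is no ∂_3, so H_2 = 0.

H_0 ≅ Z,  H_1 ≅ Z,  H_2 = 0.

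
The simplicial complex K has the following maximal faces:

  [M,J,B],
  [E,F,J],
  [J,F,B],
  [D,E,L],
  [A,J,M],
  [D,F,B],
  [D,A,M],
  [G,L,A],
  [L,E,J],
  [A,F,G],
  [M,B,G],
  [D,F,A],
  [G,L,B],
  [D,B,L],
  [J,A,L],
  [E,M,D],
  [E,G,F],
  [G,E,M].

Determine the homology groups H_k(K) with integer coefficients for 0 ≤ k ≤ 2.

H_0 = Z,  H_1 = Z^2,  H_2 = Z.

We work with the vertex ordering A < B < D < E < F < G < J < L < M. The simplices of K, each written with vertices in increasing order, are:

  0-simplices (9): A, B, D, E, F, G, J, L, M
  1-simplices (27): AD, AF, AG, AJ, AL, AM, BD, BF, BG, BJ, BL, BM, DE, DF, DL, DM, EF, EG, EJ, EL, EM, FG, FJ, GL, GM, JL, JM
  2-simplices (18): ADF, ADM, AFG, AGL, AJL, AJM, BDF, BDL, BFJ, BGL, BGM, BJM, DEL, DEM, EFG, EFJ, EGM, EJL

giving chain groups C_0 ≅ Z^9, C_1 ≅ Z^27, C_2 ≅ Z^18.

The boundary map ∂_1: C_1 → C_0 sends each edge [p,q] (with p < q) to q − p. For instance
  ∂DF = F − D.
The 9×27 boundary matrix has rank 8 and Smith normal form diag(1,1,1,1,1,1,1,1).

The boundary map ∂_2: C_2 → C_1 sends each 2-simplex [p,q,r] to [q,r] − [p,r] + [p,q]. For instance
  ∂EGM = GM − EM + EG,
  ∂AGL = GL − AL + AG.
The 27×18 boundary matrix has rank 17 and Smith normal form diag(1,1,1,1,1,1,1,1,1,1,1,1,1,1,1,1,1).

Computing H_k = (kernel of ∂_k) / (image of ∂_{k+1}):

  H_0: rank C_0 − rank ∂_1 = 9 − 8 = 1, and the invariant factors of ∂_1 are all 1, so H_0 = Z.
  H_1: rank ker ∂_1 − rank ∂_2 = (27 − 8) − 17 = 2, and the invariant factors of ∂_2 are all 1, so H_1 = Z^2.
  H_2: rank ker ∂_2 − rank ∂_3 = (18 − 17) − 0 = 1, and there is no ∂_3, so H_2 = Z.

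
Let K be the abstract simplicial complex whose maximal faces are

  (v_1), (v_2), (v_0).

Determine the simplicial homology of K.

Take the total order v_0 < v_1 < v_2 on the vertex set. Then K (dimension 0) consists of the simplices:

  0-simplices (3): [v_0], [v_1], [v_2]

so the chain groups are C_0 ≅ Z^3.

From H_k ≅ ker(∂_k) / im(∂_{k+1}) we obtain:

  H_0: rank C_0 − rank ∂_1 = 3 − 0 = 3, and there is no ∂_1, so H_0 = Z^3.

H_0 = Z^3.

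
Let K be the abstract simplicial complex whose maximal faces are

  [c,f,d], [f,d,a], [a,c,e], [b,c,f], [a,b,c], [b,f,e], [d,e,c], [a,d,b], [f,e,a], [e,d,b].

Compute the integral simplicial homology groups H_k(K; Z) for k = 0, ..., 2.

Take the total order a < b < c < d < e < f on the vertex set. Then K (dimension 2) consists of the simplices:

  0-simplices (6): a, b, c, d, e, f
  1-simplices (15): ab, ac, ad, ae, af, bc, bd, be, bf, cd, ce, cf, de, df, ef
  2-simplices (10): abc, abd, ace, adf, aef, bcf, bde, bef, cde, cdf

so the chain groups are C_0 ≅ Z^6, C_1 ≅ Z^15, C_2 ≅ Z^10.

∂_1: C_1 → C_0 sends each edge [p,q] (with p < q) to q − p. For instance
  ∂cd = d − c.
As a 6×15 matrix over Z this has rank 5, with invariant factors (1,1,1,1,1).

Boundary ∂_2: C_2 → C_1 sends each 2-simplex [p,q,r] to [q,r] − [p,r] + [p,q]. For instance
  ∂cdf = df − cf + cd,
  ∂abd = bd − ad + ab.
The resulting 15×10 matrix has rank 10, and its Smith normal form has invariant factors (1,1,1,1,1,1,1,1,1,2).

Now H_k = ker ∂_k / im ∂_{k+1}, so:

  H_0: rank C_0 − rank ∂_1 = 6 − 5 = 1, and the invariant factors of ∂_1 are all 1, so H_0 ≅ Z.
  H_1: rank ker ∂_1 − rank ∂_2 = (15 − 5) − 10 = 0, and ∂_2 has invariant factor 2 > 1, so H_1 ≅ Z/2Z.
  H_2: rank ker ∂_2 − rank ∂_3 = (10 − 10) − 0 = 0, and there is no ∂_3, so H_2 ≅ 0.

As a check, the Euler characteristic is 6 − 15 + 10 = 1, which agrees with 1 − 0 + 0 = 1.

H_0 = Z,  H_1 = Z/2Z,  H_2 = 0.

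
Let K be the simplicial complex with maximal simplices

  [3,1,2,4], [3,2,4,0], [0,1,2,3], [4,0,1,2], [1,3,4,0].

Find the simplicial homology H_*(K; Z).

Fix the vertex order 0 < 1 < 2 < 3 < 4 and write every simplex with vertices in increasing order. Then dim K = 3 and the simplices of K are:

  0-simplices (5): [0], [1], [2], [3], [4]
  1-simplices (10): [0,1], [0,2], [0,3], [0,4], [1,2], [1,3], [1,4], [2,3], [2,4], [3,4]
  2-simplices (10): [0,1,2], [0,1,3], [0,1,4], [0,2,3], [0,2,4], [0,3,4], [1,2,3], [1,2,4], [1,3,4], [2,3,4]
  3-simplices (5): [0,1,2,3], [0,1,2,4], [0,1,3,4], [0,2,3,4], [1,2,3,4]

Hence C_0 ≅ Z^5, C_1 ≅ Z^10, C_2 ≅ Z^10, C_3 ≅ Z^5.

The boundary map ∂_1: C_1 → C_0 maps an edge to its endpoints' difference, ∂[p,q] = q − p. For instance
  ∂[2,3] = [3] − [2].
The resulting 5×10 matrix has rank 4, and its Smith normal form has invariant factors (1,1,1,1).

Boundary ∂_2: C_2 → C_1 acts by ∂[p,q,r] = [q,r] − [p,r] + [p,q]. For instance
  ∂[1,3,4] = [3,4] − [1,4] + [1,3],
  ∂[0,1,4] = [1,4] − [0,4] + [0,1].
This gives a 10×10 integer matrix of rank 6; reducing to Smith normal form yields diagonal entries (1,1,1,1,1,1).

Boundary ∂_3: C_3 → C_2 sends each 3-simplex σ to the alternating sum Σ_i (−1)^i (σ with its i-th vertex removed). For instance
  ∂[0,2,3,4] = [2,3,4] − [0,3,4] + [0,2,4] − [0,2,3],
  ∂[0,1,2,4] = [1,2,4] − [0,2,4] + [0,1,4] − [0,1,2].
The resulting 10×5 matrix has rank 4, and its Smith normal form has invariant factors (1,1,1,1).

Now H_k = ker ∂_k / im ∂_{k+1}, so:

  H_0: rank C_0 − rank ∂_1 = 5 − 4 = 1, and the invariant factors of ∂_1 are all 1, so H_0 = Z.
  H_1: rank ker ∂_1 − rank ∂_2 = (10 − 4) − 6 = 0, and the invariant factors of ∂_2 are all 1, so H_1 = 0.
  H_2: rank ker ∂_2 − rank ∂_3 = (10 − 6) − 4 = 0, and the invariant factors of ∂_3 are all 1, so H_2 = 0.
  H_3: rank ker ∂_3 − rank ∂_4 = (5 − 4) − 0 = 1, and there is no ∂_4, so H_3 = Z.

As a check, the Euler characteristic is 5 − 10 + 10 − 5 = 0, which agrees with 1 − 0 + 0 − 1 = 0.

H_0 = Z,  H_1 = 0,  H_2 = 0,  H_3 = Z.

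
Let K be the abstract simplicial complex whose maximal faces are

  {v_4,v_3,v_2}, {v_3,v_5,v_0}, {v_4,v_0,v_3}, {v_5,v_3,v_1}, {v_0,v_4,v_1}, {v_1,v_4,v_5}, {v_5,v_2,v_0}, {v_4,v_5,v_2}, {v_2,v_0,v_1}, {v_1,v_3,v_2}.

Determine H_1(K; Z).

H_1 ≅ Z/2Z.

Fix the vertex order v_0 < v_1 < v_2 < v_3 < v_4 < v_5 and write every simplex with vertices in increasing order. Then dim K = 2 and the simplices of K are:

  0-simplices (6): [v_0], [v_1], [v_2], [v_3], [v_4], [v_5]
  1-simplices (15): (15 of them)
  2-simplices (10): [v_0,v_1,v_2], [v_0,v_1,v_4], [v_0,v_2,v_5], [v_0,v_3,v_4], [v_0,v_3,v_5], [v_1,v_2,v_3], [v_1,v_3,v_5], [v_1,v_4,v_5], [v_2,v_3,v_4], [v_2,v_4,v_5]

giving chain groups C_0 ≅ Z^6, C_1 ≅ Z^15, C_2 ≅ Z^10.

∂_1: C_1 → C_0 maps an edge to its endpoints' difference, ∂[p,q] = q − p. For instance
  ∂[v_0,v_1] = [v_1] − [v_0].
This gives a 6×15 integer matrix of rank 5; reducing to Smith normal form yields diagonal entries (1,1,1,1,1).

The boundary map ∂_2: C_2 → C_1 sends each 2-simplex [p,q,r] to [q,r] − [p,r] + [p,q]. For instance
  ∂[v_1,v_2,v_3] = [v_2,v_3] − [v_1,v_3] + [v_1,v_2],
  ∂[v_0,v_1,v_2] = [v_1,v_2] − [v_0,v_2] + [v_0,v_1].
The resulting 15×10 matrix has rank 10, and its Smith normal form has invariant factors (1,1,1,1,1,1,1,1,1,2).

From H_k ≅ ker(∂_k) / im(∂_{k+1}) we obtain:

  H_1: rank ker ∂_1 − rank ∂_2 = (15 − 5) − 10 = 0, and ∂_2 has invariant factor 2 > 1, so H_1 ≅ Z/2Z.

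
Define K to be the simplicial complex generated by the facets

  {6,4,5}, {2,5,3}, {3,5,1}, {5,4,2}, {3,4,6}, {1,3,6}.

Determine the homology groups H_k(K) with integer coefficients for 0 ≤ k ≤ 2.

H_0 ≅ Z,  H_1 ≅ Z,  H_2 = 0.

K has 6 vertices, 12 edges, 6 triangles.
rank ∂_0 = 0, rank ∂_1 = 5 ⇒ b_0 = 6 − 0 − 5 = 1; all invariant factors of ∂_1 are 1 so no torsion. So H_0 ≅ Z.
rank ∂_1 = 5, rank ∂_2 = 6 ⇒ b_1 = 12 − 5 − 6 = 1; all invariant factors of ∂_2 are 1 so no torsion. So H_1 ≅ Z.
rank ∂_2 = 6, rank ∂_3 = 0 ⇒ b_2 = 6 − 6 − 0 = 0. So H_2 ≅ 0.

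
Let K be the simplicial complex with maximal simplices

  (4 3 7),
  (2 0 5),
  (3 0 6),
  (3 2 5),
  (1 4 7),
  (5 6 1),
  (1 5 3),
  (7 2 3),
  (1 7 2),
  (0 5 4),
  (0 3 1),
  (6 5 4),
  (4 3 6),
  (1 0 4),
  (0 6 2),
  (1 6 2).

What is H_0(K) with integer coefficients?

H_0 = Z.

We work with the vertex ordering 0 < 1 < 2 < 3 < 4 < 5 < 6 < 7. The simplices of K, each written with vertices in increasing order, are:

  0-simplices (8): [0], [1], [2], [3], [4], [5], [6], [7]
  1-simplices (24): (24 of them)
  2-simplices (16): [0,1,3], [0,1,4], [0,2,5], [0,2,6], [0,3,6], [0,4,5], [1,2,6], [1,2,7], [1,3,5], [1,4,7], [1,5,6], [2,3,5], [2,3,7], [3,4,6], [3,4,7], [4,5,6]

so the chain groups are C_0 ≅ Z^8, C_1 ≅ Z^24, C_2 ≅ Z^16.

∂_1: C_1 → C_0 maps an edge to its endpoints' difference, ∂[p,q] = q − p. For instance
  ∂[2,6] = [6] − [2].
The 8×24 boundary matrix has rank 7 and Smith normal form diag(1,1,1,1,1,1,1).

Boundary ∂_2: C_2 → C_1 acts by ∂[p,q,r] = [q,r] − [p,r] + [p,q]. For instance
  ∂[0,1,3] = [1,3] − [0,3] + [0,1],
  ∂[0,3,6] = [3,6] − [0,6] + [0,3].
The resulting 24×16 matrix has rank 15, and its Smith normal form has invariant factors (1,1,1,1,1,1,1,1,1,1,1,1,1,1,1).

From H_k ≅ ker(∂_k) / im(∂_{k+1}) we obtain:

  H_0: rank C_0 − rank ∂_1 = 8 − 7 = 1, and the invariant factors of ∂_1 are all 1, so H_0 ≅ Z.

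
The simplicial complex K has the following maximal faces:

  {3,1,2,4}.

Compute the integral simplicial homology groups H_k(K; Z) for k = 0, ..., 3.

H_0 = Z,  H_1 = 0,  H_2 = 0,  H_3 = 0.

We work with the vertex ordering 1 < 2 < 3 < 4. The simplices of K, each written with vertices in increasing order, are:

  0-simplices (4): [1], [2], [3], [4]
  1-simplices (6): [1,2], [1,3], [1,4], [2,3], [2,4], [3,4]
  2-simplices (4): [1,2,3], [1,2,4], [1,3,4], [2,3,4]
  3-simplices (1): [1,2,3,4]

giving chain groups C_0 ≅ Z^4, C_1 ≅ Z^6, C_2 ≅ Z^4, C_3 ≅ Z^1.

Boundary ∂_1: C_1 → C_0 sends each edge [p,q] (with p < q) to q − p. For instance
  ∂[3,4] = [4] − [3].
The 4×6 boundary matrix has rank 3 and Smith normal form diag(1,1,1).

The boundary map ∂_2: C_2 → C_1 sends each 2-simplex [p,q,r] to [q,r] − [p,r] + [p,q]. For instance
  ∂[1,3,4] = [3,4] − [1,4] + [1,3],
  ∂[2,3,4] = [3,4] − [2,4] + [2,3].
This gives a 6×4 integer matrix of rank 3; reducing to Smith normal form yields diagonal entries (1,1,1).

The boundary map ∂_3: C_3 → C_2 sends each 3-simplex σ to the alternating sum Σ_i (−1)^i (σ with its i-th vertex removed). For instance
  ∂[1,2,3,4] = [2,3,4] − [1,3,4] + [1,2,4] − [1,2,3].
This gives a 4×1 integer matrix of rank 1; reducing to Smith normal form yields diagonal entries (1).

Reading off H_k = ker ∂_k / im ∂_{k+1}:

  H_0: rank C_0 − rank ∂_1 = 4 − 3 = 1, and the invariant factors of ∂_1 are all 1, so H_0 = Z.
  H_1: rank ker ∂_1 − rank ∂_2 = (6 − 3) − 3 = 0, and the invariant factors of ∂_2 are all 1, so H_1 = 0.
  H_2: rank ker ∂_2 − rank ∂_3 = (4 − 3) − 1 = 0, and the invariant factors of ∂_3 are all 1, so H_2 = 0.
  H_3: rank ker ∂_3 − rank ∂_4 = (1 − 1) − 0 = 0, and there is no ∂_4, so H_3 = 0.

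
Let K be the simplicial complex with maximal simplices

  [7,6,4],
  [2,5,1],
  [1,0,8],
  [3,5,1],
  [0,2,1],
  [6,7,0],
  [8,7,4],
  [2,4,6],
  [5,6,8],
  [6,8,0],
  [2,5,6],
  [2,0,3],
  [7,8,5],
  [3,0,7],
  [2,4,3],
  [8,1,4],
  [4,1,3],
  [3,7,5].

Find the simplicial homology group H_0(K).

We work with the vertex ordering 0 < 1 < 2 < 3 < 4 < 5 < 6 < 7 < 8. The simplices of K, each written with vertices in increasing order, are:

  0-simplices (9): [0], [1], [2], [3], [4], [5], [6], [7], [8]
  1-simplices (27): (27 of them)
  2-simplices (18): [0,1,2], [0,1,8], [0,2,3], [0,3,7], [0,6,7], [0,6,8], [1,2,5], [1,3,4], [1,3,5], [1,4,8], [2,3,4], [2,4,6], [2,5,6], [3,5,7], [4,6,7], [4,7,8], [5,6,8], [5,7,8]

so the chain groups are C_0 ≅ Z^9, C_1 ≅ Z^27, C_2 ≅ Z^18.

∂_1: C_1 → C_0 is given by ∂[p,q] = [q] − [p].
This gives a 9×27 integer matrix of rank 8; reducing to Smith normal form yields diagonal entries (1,1,1,1,1,1,1,1).

The boundary map ∂_2: C_2 → C_1 sends each 2-simplex [p,q,r] to [q,r] − [p,r] + [p,q]. For instance
  ∂[4,7,8] = [7,8] − [4,8] + [4,7],
  ∂[0,6,8] = [6,8] − [0,8] + [0,6].
The resulting 27×18 matrix has rank 18, and its Smith normal form has invariant factors (1,1,1,1,1,1,1,1,1,1,1,1,1,1,1,1,1,2).

From H_k ≅ ker(∂_k) / im(∂_{k+1}) we obtain:

  H_0: rank C_0 − rank ∂_1 = 9 − 8 = 1, and the invariant factors of ∂_1 are all 1, so H_0 ≅ Z.

H_0 = Z.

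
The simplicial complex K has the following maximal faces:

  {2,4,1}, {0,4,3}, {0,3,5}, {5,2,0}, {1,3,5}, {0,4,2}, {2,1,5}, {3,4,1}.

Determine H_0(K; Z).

H_0 = Z.

Order the vertices as 0 < 1 < 2 < 3 < 4 < 5. Listing each simplex with vertices in this order, K has dimension 2 with simplices:

  0-simplices (6): [0], [1], [2], [3], [4], [5]
  1-simplices (12): [0,2], [0,3], [0,4], [0,5], [1,2], [1,3], [1,4], [1,5], [2,4], [2,5], [3,4], [3,5]
  2-simplices (8): [0,2,4], [0,2,5], [0,3,4], [0,3,5], [1,2,4], [1,2,5], [1,3,4], [1,3,5]

Hence C_0 ≅ Z^6, C_1 ≅ Z^12, C_2 ≅ Z^8.

Boundary ∂_1: C_1 → C_0 maps an edge to its endpoints' difference, ∂[p,q] = q − p. For instance
  ∂[1,2] = [2] − [1].
The resulting 6×12 matrix has rank 5, and its Smith normal form has invariant factors (1,1,1,1,1).

∂_2: C_2 → C_1 maps a triangle to the signed sum of its edges. For instance
  ∂[0,3,4] = [3,4] − [0,4] + [0,3],
  ∂[0,3,5] = [3,5] − [0,5] + [0,3].
The resulting 12×8 matrix has rank 7, and its Smith normal form has invariant factors (1,1,1,1,1,1,1).

Computing H_k = (kernel of ∂_k) / (image of ∂_{k+1}):

  H_0: rank C_0 − rank ∂_1 = 6 − 5 = 1, and the invariant factors of ∂_1 are all 1, so H_0 ≅ Z.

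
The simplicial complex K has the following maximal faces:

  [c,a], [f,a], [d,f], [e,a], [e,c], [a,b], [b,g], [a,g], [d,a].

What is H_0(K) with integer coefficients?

H_0 ≅ Z.

We work with the vertex ordering a < b < c < d < e < f < g. The simplices of K, each written with vertices in increasing order, are:

  0-simplices (7): a, b, c, d, e, f, g
  1-simplices (9): ab, ac, ad, ae, af, ag, bg, ce, df

Hence C_0 ≅ Z^7, C_1 ≅ Z^9.

Boundary ∂_1: C_1 → C_0 sends each edge [p,q] (with p < q) to q − p. For instance
  ∂bg = g − b.
As a 7×9 matrix over Z this has rank 6, with invariant factors (1,1,1,1,1,1).

Computing H_k = (kernel of ∂_k) / (image of ∂_{k+1}):

  H_0: rank C_0 − rank ∂_1 = 7 − 6 = 1, and the invariant factors of ∂_1 are all 1, so H_0 = Z.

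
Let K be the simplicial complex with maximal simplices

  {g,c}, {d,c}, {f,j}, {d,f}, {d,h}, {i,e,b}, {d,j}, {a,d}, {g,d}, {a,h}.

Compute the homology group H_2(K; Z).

K has 10 vertices, 12 edges, 1 triangle.
rank ∂_2 = 1, rank ∂_3 = 0 ⇒ b_2 = 1 − 1 − 0 = 0. So H_2 = 0.

H_2 = 0.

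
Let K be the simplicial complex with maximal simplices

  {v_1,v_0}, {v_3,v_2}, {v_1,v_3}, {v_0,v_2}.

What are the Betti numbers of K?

b_0 = 1, b_1 = 1.

Take the total order v_0 < v_1 < v_2 < v_3 on the vertex set. Then K (dimension 1) consists of the simplices:

  0-simplices (4): [v_0], [v_1], [v_2], [v_3]
  1-simplices (4): [v_0,v_1], [v_0,v_2], [v_1,v_3], [v_2,v_3]

Hence C_0 ≅ Z^4, C_1 ≅ Z^4.

∂_1: C_1 → C_0 sends each edge [p,q] (with p < q) to q − p. For instance
  ∂[v_2,v_3] = [v_3] − [v_2].
The 4×4 boundary matrix has rank 3 and Smith normal form diag(1,1,1).

Reading off H_k = ker ∂_k / im ∂_{k+1}:

  H_0: rank C_0 − rank ∂_1 = 4 − 3 = 1, and the invariant factors of ∂_1 are all 1, so H_0 ≅ Z.
  H_1: rank ker ∂_1 − rank ∂_2 = (4 − 3) − 0 = 1, and there is no ∂_2, so H_1 ≅ Z.

(K is a triangulation of the circle S^1.)

Hence the Betti numbers are b_0 = 1, b_1 = 1.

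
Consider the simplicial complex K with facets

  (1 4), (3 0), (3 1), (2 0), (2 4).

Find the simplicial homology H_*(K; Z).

H_0 = Z,  H_1 = Z.

We work with the vertex ordering 0 < 1 < 2 < 3 < 4. The simplices of K, each written with vertices in increasing order, are:

  0-simplices (5): [0], [1], [2], [3], [4]
  1-simplices (5): [0,2], [0,3], [1,3], [1,4], [2,4]

giving chain groups C_0 ≅ Z^5, C_1 ≅ Z^5.

The boundary map ∂_1: C_1 → C_0 is given by ∂[p,q] = [q] − [p].
As a 5×5 matrix over Z this has rank 4, with invariant factors (1,1,1,1).

From H_k ≅ ker(∂_k) / im(∂_{k+1}) we obtain:

  H_0: rank C_0 − rank ∂_1 = 5 − 4 = 1, and the invariant factors of ∂_1 are all 1, so H_0 ≅ Z.
  H_1: rank ker ∂_1 − rank ∂_2 = (5 − 4) − 0 = 1, and there is no ∂_2, so H_1 ≅ Z.

As a check, the Euler characteristic is 5 − 5 = 0, which agrees with 1 − 1 = 0.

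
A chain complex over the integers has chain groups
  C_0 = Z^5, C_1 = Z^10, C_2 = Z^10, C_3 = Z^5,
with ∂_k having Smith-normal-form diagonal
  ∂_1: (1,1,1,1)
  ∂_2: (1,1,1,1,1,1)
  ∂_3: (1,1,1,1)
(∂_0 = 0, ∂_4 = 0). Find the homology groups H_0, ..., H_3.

H_0 ≅ Z,  H_1 = 0,  H_2 = 0,  H_3 ≅ Z.

H_0: b_0 = 5 − 0 − 4 = 1; torsion from ∂_1 factors > 1: none. So H_0 ≅ Z.
H_1: b_1 = 10 − 4 − 6 = 0; torsion from ∂_2 factors > 1: none. So H_1 ≅ 0.
H_2: b_2 = 10 − 6 − 4 = 0; torsion from ∂_3 factors > 1: none. So H_2 ≅ 0.
H_3: b_3 = 5 − 4 − 0 = 1; torsion from ∂_4 factors > 1: none. So H_3 ≅ Z.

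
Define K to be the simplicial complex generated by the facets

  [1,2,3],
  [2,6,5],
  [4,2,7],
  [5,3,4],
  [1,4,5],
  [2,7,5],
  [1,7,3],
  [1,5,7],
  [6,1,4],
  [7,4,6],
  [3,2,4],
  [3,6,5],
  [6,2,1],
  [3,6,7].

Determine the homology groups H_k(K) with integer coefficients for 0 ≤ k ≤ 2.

H_0 ≅ Z,  H_1 ≅ Z^2,  H_2 ≅ Z.

We work with the vertex ordering 1 < 2 < 3 < 4 < 5 < 6 < 7. The simplices of K, each written with vertices in increasing order, are:

  0-simplices (7): [1], [2], [3], [4], [5], [6], [7]
  1-simplices (21): [1,2], [1,3], [1,4], [1,5], [1,6], [1,7], [2,3], [2,4], [2,5], [2,6], [2,7], [3,4], [3,5], [3,6], [3,7], [4,5], [4,6], [4,7], [5,6], [5,7], [6,7]
  2-simplices (14): [1,2,3], [1,2,6], [1,3,7], [1,4,5], [1,4,6], [1,5,7], [2,3,4], [2,4,7], [2,5,6], [2,5,7], [3,4,5], [3,5,6], [3,6,7], [4,6,7]

Hence C_0 ≅ Z^7, C_1 ≅ Z^21, C_2 ≅ Z^14.

∂_1: C_1 → C_0 is given by ∂[p,q] = [q] − [p]. For instance
  ∂[4,5] = [5] − [4].
This gives a 7×21 integer matrix of rank 6; reducing to Smith normal form yields diagonal entries (1,1,1,1,1,1).

∂_2: C_2 → C_1 sends each 2-simplex [p,q,r] to [q,r] − [p,r] + [p,q]. For instance
  ∂[2,5,7] = [5,7] − [2,7] + [2,5],
  ∂[1,4,6] = [4,6] − [1,6] + [1,4].
As a 21×14 matrix over Z this has rank 13, with invariant factors (1,1,1,1,1,1,1,1,1,1,1,1,1).

Computing H_k = (kernel of ∂_k) / (image of ∂_{k+1}):

  H_0: rank C_0 − rank ∂_1 = 7 − 6 = 1, and the invariant factors of ∂_1 are all 1, so H_0 = Z.
  H_1: rank ker ∂_1 − rank ∂_2 = (21 − 6) − 13 = 2, and the invariant factors of ∂_2 are all 1, so H_1 = Z^2.
  H_2: rank ker ∂_2 − rank ∂_3 = (14 − 13) − 0 = 1, and there is no ∂_3, so H_2 = Z.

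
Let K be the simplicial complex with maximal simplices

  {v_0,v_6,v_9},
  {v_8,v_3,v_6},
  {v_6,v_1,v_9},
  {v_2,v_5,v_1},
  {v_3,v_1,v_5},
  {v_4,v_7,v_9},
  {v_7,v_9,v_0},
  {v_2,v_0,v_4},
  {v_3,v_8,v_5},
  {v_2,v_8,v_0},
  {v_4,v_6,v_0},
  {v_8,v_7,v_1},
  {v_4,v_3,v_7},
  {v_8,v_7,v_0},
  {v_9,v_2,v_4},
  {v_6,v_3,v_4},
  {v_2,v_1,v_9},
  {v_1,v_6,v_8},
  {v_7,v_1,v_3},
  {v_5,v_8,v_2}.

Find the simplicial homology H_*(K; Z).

Order the vertices as v_0 < v_1 < v_2 < v_3 < v_4 < v_5 < v_6 < v_7 < v_8 < v_9. Listing each simplex with vertices in this order, K has dimension 2 with simplices:

  0-simplices (10): [v_0], [v_1], [v_2], [v_3], [v_4], [v_5], [v_6], [v_7], [v_8], [v_9]
  1-simplices (30): (30 of them)
  2-simplices (20): (20 of them)

so the chain groups are C_0 ≅ Z^10, C_1 ≅ Z^30, C_2 ≅ Z^20.

Boundary ∂_1: C_1 → C_0 is given by ∂[p,q] = [q] − [p].
As a 10×30 matrix over Z this has rank 9, with invariant factors (1,1,1,1,1,1,1,1,1).

Boundary ∂_2: C_2 → C_1 maps a triangle to the signed sum of its edges. For instance
  ∂[v_1,v_7,v_8] = [v_7,v_8] − [v_1,v_8] + [v_1,v_7],
  ∂[v_1,v_6,v_9] = [v_6,v_9] − [v_1,v_9] + [v_1,v_6].
As a 30×20 matrix over Z this has rank 20, with invariant factors (1,1,1,1,1,1,1,1,1,1,1,1,1,1,1,1,1,1,1,2).

From H_k ≅ ker(∂_k) / im(∂_{k+1}) we obtain:

  H_0: rank C_0 − rank ∂_1 = 10 − 9 = 1, and the invariant factors of ∂_1 are all 1, so H_0 ≅ Z.
  H_1: rank ker ∂_1 − rank ∂_2 = (30 − 9) − 20 = 1, and ∂_2 has invariant factor 2 > 1, so H_1 ≅ Z × Z/2.
  H_2: rank ker ∂_2 − rank ∂_3 = (20 − 20) − 0 = 0, and there is no ∂_3, so H_2 ≅ 0.

As a check, the Euler characteristic is 10 − 30 + 20 = 0, which agrees with 1 − 1 + 0 = 0.
(K is a triangulation of the Klein bottle.)

H_0 ≅ Z,  H_1 ≅ Z × Z/2,  H_2 = 0.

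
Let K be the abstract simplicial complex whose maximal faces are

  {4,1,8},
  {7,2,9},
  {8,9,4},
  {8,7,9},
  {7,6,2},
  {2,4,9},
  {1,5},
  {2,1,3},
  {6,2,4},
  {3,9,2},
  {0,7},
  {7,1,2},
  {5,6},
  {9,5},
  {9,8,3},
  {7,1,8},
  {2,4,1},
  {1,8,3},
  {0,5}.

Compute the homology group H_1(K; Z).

H_1 = Z^3.

Take the total order 0 < 1 < 2 < 3 < 4 < 5 < 6 < 7 < 8 < 9 on the vertex set. Then K (dimension 2) consists of the simplices:

  0-simplices (10): [0], [1], [2], [3], [4], [5], [6], [7], [8], [9]
  1-simplices (24): (24 of them)
  2-simplices (14): [1,2,3], [1,2,4], [1,2,7], [1,3,8], [1,4,8], [1,7,8], [2,3,9], [2,4,6], [2,4,9], [2,6,7], [2,7,9], [3,8,9], [4,8,9], [7,8,9]

giving chain groups C_0 ≅ Z^10, C_1 ≅ Z^24, C_2 ≅ Z^14.

∂_1: C_1 → C_0 is given by ∂[p,q] = [q] − [p]. For instance
  ∂[7,8] = [8] − [7].
As a 10×24 matrix over Z this has rank 9, with invariant factors (1,1,1,1,1,1,1,1,1).

The boundary map ∂_2: C_2 → C_1 maps a triangle to the signed sum of its edges. For instance
  ∂[2,4,6] = [4,6] − [2,6] + [2,4],
  ∂[1,2,7] = [2,7] − [1,7] + [1,2].
The 24×14 boundary matrix has rank 12 and Smith normal form diag(1,1,1,1,1,1,1,1,1,1,1,1).

Now H_k = ker ∂_k / im ∂_{k+1}, so:

  H_1: rank ker ∂_1 − rank ∂_2 = (24 − 9) − 12 = 3, and the invariant factors of ∂_2 are all 1, so H_1 ≅ Z^3.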